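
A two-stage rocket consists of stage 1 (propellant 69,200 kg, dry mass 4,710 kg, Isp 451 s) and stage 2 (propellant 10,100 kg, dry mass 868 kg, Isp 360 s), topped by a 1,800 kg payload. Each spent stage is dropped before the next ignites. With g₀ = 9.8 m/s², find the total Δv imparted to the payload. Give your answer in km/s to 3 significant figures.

Ignition mass of stage 1 = 69,200+4,710 + 10,100+868 + 1,800 = 86,678 kg.
Stage 1: m₀ = 86,678 kg, m_f = 86,678 − 69,200 = 17,478 kg; Δv = 451×9.8×ln(4.959) = 4419.8×1.6013 ≈ 7077 m/s.
Stage 2: m₀ = 12,768 kg, m_f = 12,768 − 10,100 = 2,668 kg; Δv = 360×9.8×ln(4.786) = 3528.0×1.5656 ≈ 5523 m/s.
Total Δv = 7077 + 5523 = 12600 m/s.

Δv ≈ 12.6 km/s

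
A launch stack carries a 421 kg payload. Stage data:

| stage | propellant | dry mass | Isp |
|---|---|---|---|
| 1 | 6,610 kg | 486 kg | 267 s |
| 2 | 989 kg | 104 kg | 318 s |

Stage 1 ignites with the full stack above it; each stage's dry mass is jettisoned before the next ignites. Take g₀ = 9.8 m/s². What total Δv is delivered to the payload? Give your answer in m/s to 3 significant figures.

Ignition mass of stage 1 = 6,610+486 + 989+104 + 421 = 8,610 kg.
Stage 1: m₀ = 8,610 kg, m_f = 8,610 − 6,610 = 2,000 kg; Δv = 267×9.8×ln(4.305) = 2616.6×1.4598 ≈ 3820 m/s.
Stage 2: m₀ = 1,514 kg, m_f = 1,514 − 989 = 525 kg; Δv = 318×9.8×ln(2.884) = 3116.4×1.0591 ≈ 3301 m/s.
Total Δv = 3820 + 3301 = 7121 m/s.

Δv ≈ 7120 m/s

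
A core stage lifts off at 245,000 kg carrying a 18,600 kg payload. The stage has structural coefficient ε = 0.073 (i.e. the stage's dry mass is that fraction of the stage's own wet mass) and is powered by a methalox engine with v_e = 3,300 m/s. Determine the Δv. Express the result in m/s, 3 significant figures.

Stage wet mass = m₀ − payload = 245,000 − 18,600 = 226,400 kg.
Stage dry mass = ε × stage wet mass = 0.073 × 226,400 = 16,527.2 kg.
Burnout mass m_f = stage dry + payload = 16,527.2 + 18,600 = 35,127.2 kg.
Rocket equation: Δv = v_e · ln(245,000/35,127.2) = 3300.0 × ln(6.975) = 3300.0 × 1.9423 ≈ 6410 m/s.

Δv ≈ 6410 m/s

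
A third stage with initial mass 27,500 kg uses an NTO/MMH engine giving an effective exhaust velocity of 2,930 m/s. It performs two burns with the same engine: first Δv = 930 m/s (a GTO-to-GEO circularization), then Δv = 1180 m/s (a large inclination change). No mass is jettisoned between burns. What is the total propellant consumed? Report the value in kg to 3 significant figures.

total propellant consumed ≈ 14100 kg

After the first burn: m = 27500 × exp(−930/2930.0) = 27500 × 0.72804 = 20,021.1 kg.
After the second burn: m = 20,021.1 × exp(−1180/2930.0) = 20,021.1 × 0.66849 = 13,383.9 kg.
Total propellant = m₀ − m_final = 27500 − 13,383.9 = 14,116.1 kg.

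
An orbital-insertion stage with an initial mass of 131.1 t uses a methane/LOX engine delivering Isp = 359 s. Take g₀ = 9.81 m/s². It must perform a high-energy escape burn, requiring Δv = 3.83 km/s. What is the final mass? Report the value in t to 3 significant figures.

v_e = Isp · g₀ = 359 × 9.81 = 3521.8 m/s.
From the ideal rocket equation, m₀/m_f = exp(Δv / v_e) = exp(3830 / 3521.8) = exp(1.0875) = 2.9669.
m_f = m₀ / 2.9669 = 131.1 / 2.9669 = 44.1875 t.

final mass ≈ 44.2 t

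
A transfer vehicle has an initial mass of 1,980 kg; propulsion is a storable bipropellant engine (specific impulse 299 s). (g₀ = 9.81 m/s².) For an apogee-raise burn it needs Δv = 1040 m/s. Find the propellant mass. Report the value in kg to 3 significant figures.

propellant mass ≈ 591 kg

v_e = Isp · g₀ = 299 × 9.81 = 2933.2 m/s.
Rocket equation: m₀/m_f = exp(Δv / v_e) = exp(1040 / 2933.2) = exp(0.3546) = 1.4256.
m_f = 1,980 / 1.4256 = 1,388.89 kg, so propellant = m₀ − m_f = 1,980 − 1,388.89 = 591.11 kg.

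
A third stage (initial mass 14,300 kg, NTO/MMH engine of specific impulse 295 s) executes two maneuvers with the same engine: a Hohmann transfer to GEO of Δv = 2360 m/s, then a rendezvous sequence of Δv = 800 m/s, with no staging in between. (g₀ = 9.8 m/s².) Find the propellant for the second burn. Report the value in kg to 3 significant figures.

propellant for the second burn ≈ 1530 kg

v_e = Isp · g₀ = 295 × 9.8 = 2891.0 m/s.
After the first burn: m = 14300 × exp(−2360/2891.0) = 14300 × 0.44205 = 6,321.32 kg.
After the second burn: m = 6,321.32 × exp(−800/2891.0) = 6,321.32 × 0.75827 = 4,793.27 kg.
Second-burn propellant = 6,321.32 − 4,793.27 = 1,528.05 kg.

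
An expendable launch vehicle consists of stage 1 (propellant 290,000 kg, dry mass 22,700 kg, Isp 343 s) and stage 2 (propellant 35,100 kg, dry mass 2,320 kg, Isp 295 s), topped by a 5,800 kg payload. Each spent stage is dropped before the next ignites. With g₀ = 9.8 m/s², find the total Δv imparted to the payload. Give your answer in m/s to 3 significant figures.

Ignition mass of stage 1 = 290,000+22,700 + 35,100+2,320 + 5,800 = 355,920 kg.
Stage 1: m₀ = 355,920 kg, m_f = 355,920 − 290,000 = 65,920 kg; Δv = 343×9.8×ln(5.399) = 3361.4×1.6863 ≈ 5668 m/s.
Stage 2: m₀ = 43,220 kg, m_f = 43,220 − 35,100 = 8,120 kg; Δv = 295×9.8×ln(5.323) = 2891.0×1.6720 ≈ 4834 m/s.
Total Δv = 5668 + 4834 = 10502 m/s.

Δv ≈ 10500 m/s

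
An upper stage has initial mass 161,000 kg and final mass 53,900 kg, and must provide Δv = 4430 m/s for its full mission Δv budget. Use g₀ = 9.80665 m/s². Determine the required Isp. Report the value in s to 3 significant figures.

Isp ≈ 413 s

ln(m₀/m_f) = ln(161000/53900) = ln(2.987) = 1.0943.
From the ideal rocket equation, v_e = Δv / ln(m₀/m_f) = 4430 / 1.0943 = 4048.3 m/s.
Isp = v_e / g₀ = 4048.3 / 9.80665 = 412.8 s.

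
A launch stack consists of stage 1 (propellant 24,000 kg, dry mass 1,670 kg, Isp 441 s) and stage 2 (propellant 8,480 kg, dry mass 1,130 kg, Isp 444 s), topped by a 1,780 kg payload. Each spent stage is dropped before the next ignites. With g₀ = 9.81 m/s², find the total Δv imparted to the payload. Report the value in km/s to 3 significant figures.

Δv ≈ 10.5 km/s

Ignition mass of stage 1 = 24,000+1,670 + 8,480+1,130 + 1,780 = 37,060 kg.
Stage 1: m₀ = 37,060 kg, m_f = 37,060 − 24,000 = 13,060 kg; Δv = 441×9.81×ln(2.838) = 4326.2×1.0430 ≈ 4512 m/s.
Stage 2: m₀ = 11,390 kg, m_f = 11,390 − 8,480 = 2,910 kg; Δv = 444×9.81×ln(3.914) = 4355.6×1.3646 ≈ 5944 m/s.
Total Δv = 4512 + 5944 = 10456 m/s.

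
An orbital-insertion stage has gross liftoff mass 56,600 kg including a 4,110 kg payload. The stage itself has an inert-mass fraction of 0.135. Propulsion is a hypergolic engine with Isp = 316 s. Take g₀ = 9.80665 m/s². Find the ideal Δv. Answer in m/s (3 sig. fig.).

Stage wet mass = m₀ − payload = 56,600 − 4,110 = 52,490 kg.
Stage dry mass = ε × stage wet mass = 0.135 × 52,490 = 7,086.15 kg.
Burnout mass m_f = stage dry + payload = 7,086.15 + 4,110 = 11,196.15 kg.
v_e = Isp · g₀ = 316 × 9.80665 = 3098.9 m/s.
Using Δv = v_e ln(m₀/m_f): Δv = v_e · ln(56,600/11,196.15) = 3098.9 × ln(5.055) = 3098.9 × 1.6204 ≈ 5022 m/s.

Δv ≈ 5020 m/s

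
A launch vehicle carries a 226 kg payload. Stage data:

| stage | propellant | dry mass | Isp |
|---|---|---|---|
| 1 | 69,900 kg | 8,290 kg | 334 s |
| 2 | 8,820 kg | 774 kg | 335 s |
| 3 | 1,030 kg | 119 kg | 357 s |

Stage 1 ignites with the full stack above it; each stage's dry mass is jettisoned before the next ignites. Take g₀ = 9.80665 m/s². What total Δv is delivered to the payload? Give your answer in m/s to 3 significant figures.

Ignition mass of stage 1 = 69,900+8,290 + 8,820+774 + 1,030+119 + 226 = 89,159 kg.
Stage 1: m₀ = 89,159 kg, m_f = 89,159 − 69,900 = 19,259 kg; Δv = 334×9.80665×ln(4.629) = 3275.4×1.5324 ≈ 5019 m/s.
Stage 2: m₀ = 10,969 kg, m_f = 10,969 − 8,820 = 2,149 kg; Δv = 335×9.80665×ln(5.104) = 3285.2×1.6301 ≈ 5355 m/s.
Stage 3: m₀ = 1,375 kg, m_f = 1,375 − 1,030 = 345 kg; Δv = 357×9.80665×ln(3.986) = 3501.0×1.3827 ≈ 4841 m/s.
Total Δv = 5019 + 5355 + 4841 = 15215 m/s.

Δv ≈ 15200 m/s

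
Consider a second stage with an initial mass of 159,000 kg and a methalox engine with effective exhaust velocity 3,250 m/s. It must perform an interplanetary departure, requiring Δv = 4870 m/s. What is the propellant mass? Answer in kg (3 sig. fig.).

propellant mass ≈ 123000 kg

m₀/m_f = exp(Δv / v_e) = exp(4870 / 3250.0) = exp(1.4985) = 4.4748.
m_f = 159,000 / 4.4748 = 35,532.3 kg, so propellant = m₀ − m_f = 159,000 − 35,532.3 = 123,467.7 kg.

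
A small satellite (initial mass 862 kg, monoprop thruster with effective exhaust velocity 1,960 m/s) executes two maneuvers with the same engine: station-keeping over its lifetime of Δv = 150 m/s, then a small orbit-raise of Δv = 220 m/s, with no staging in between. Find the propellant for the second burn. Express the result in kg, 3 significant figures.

After the first burn: m = 862 × exp(−150/1960.0) = 862 × 0.92632 = 798.488 kg.
After the second burn: m = 798.488 × exp(−220/1960.0) = 798.488 × 0.89383 = 713.713 kg.
Second-burn propellant = 798.488 − 713.713 = 84.775 kg.

propellant for the second burn ≈ 84.8 kg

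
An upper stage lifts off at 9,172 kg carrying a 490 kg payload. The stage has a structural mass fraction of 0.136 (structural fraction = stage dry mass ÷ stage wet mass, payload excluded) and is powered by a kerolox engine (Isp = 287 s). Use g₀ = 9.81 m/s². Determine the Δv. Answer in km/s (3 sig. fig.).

Δv ≈ 4.79 km/s

Stage wet mass = m₀ − payload = 9,172 − 490 = 8,682 kg.
Stage dry mass = ε × stage wet mass = 0.136 × 8,682 = 1,180.75 kg.
Burnout mass m_f = stage dry + payload = 1,180.75 + 490 = 1,670.75 kg.
v_e = Isp · g₀ = 287 × 9.81 = 2815.5 m/s.
Δv = v_e · ln(9,172/1,670.75) = 2815.5 × ln(5.49) = 2815.5 × 1.7029 ≈ 4794 m/s.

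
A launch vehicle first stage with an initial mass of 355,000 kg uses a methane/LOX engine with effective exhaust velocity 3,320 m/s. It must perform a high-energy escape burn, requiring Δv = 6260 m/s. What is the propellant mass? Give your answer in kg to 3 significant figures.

m₀/m_f = exp(Δv / v_e) = exp(6260 / 3320.0) = exp(1.8855) = 6.5899.
m_f = 355,000 / 6.5899 = 53,870.3 kg, so propellant = m₀ − m_f = 355,000 − 53,870.3 = 301,129.7 kg.

propellant mass ≈ 301000 kg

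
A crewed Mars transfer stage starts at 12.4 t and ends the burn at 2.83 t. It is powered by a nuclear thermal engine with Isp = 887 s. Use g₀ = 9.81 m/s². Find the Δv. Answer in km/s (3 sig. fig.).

Δv ≈ 12.9 km/s

v_e = Isp · g₀ = 887 × 9.81 = 8701.5 m/s.
Using Δv = v_e ln(m₀/m_f): Δv = v_e · ln(m₀/m_f) = 8701.5 × ln(4.382) = 8701.5 × 1.4774 ≈ 12855.7 m/s.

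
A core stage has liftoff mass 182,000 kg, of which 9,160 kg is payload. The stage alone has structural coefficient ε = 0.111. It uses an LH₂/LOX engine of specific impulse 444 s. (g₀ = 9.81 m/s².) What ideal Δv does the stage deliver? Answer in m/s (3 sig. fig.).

Δv ≈ 8100 m/s

Stage wet mass = m₀ − payload = 182,000 − 9,160 = 172,840 kg.
Stage dry mass = ε × stage wet mass = 0.111 × 172,840 = 19,185.2 kg.
Burnout mass m_f = stage dry + payload = 19,185.2 + 9,160 = 28,345.2 kg.
v_e = Isp · g₀ = 444 × 9.81 = 4355.6 m/s.
Δv = v_e · ln(182,000/28,345.2) = 4355.6 × ln(6.421) = 4355.6 × 1.8595 ≈ 8100 m/s.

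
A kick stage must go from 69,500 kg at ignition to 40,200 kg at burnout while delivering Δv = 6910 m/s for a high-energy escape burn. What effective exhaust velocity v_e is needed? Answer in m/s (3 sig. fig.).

v_e ≈ 12600 m/s

ln(m₀/m_f) = ln(69500/40200) = ln(1.729) = 0.5475.
v_e = Δv / ln(m₀/m_f) = 6910 / 0.5475 = 12621.9 m/s.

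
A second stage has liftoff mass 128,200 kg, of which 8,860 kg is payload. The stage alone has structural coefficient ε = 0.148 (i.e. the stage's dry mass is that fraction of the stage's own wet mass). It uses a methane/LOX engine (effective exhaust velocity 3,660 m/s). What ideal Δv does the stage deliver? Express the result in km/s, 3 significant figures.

Stage wet mass = m₀ − payload = 128,200 − 8,860 = 119,340 kg.
Stage dry mass = ε × stage wet mass = 0.148 × 119,340 = 17,662.3 kg.
Burnout mass m_f = stage dry + payload = 17,662.3 + 8,860 = 26,522.3 kg.
Δv = v_e · ln(128,200/26,522.3) = 3660.0 × ln(4.834) = 3660.0 × 1.5756 ≈ 5767 m/s.

Δv ≈ 5.77 km/s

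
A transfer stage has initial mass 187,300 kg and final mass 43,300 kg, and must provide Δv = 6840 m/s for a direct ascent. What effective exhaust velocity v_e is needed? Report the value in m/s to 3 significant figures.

v_e ≈ 4670 m/s

ln(m₀/m_f) = ln(187300/43300) = ln(4.326) = 1.4646.
v_e = Δv / ln(m₀/m_f) = 6840 / 1.4646 = 4670.3 m/s.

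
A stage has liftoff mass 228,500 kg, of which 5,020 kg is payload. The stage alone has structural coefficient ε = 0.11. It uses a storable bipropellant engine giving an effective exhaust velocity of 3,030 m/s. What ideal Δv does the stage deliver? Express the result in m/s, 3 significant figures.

Δv ≈ 6190 m/s

Stage wet mass = m₀ − payload = 228,500 − 5,020 = 223,480 kg.
Stage dry mass = ε × stage wet mass = 0.11 × 223,480 = 24,582.8 kg.
Burnout mass m_f = stage dry + payload = 24,582.8 + 5,020 = 29,602.8 kg.
Δv = v_e · ln(228,500/29,602.8) = 3030.0 × ln(7.719) = 3030.0 × 2.0437 ≈ 6192 m/s.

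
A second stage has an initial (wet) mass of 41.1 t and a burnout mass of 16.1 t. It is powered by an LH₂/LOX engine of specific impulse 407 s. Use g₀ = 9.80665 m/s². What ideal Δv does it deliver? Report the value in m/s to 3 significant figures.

Δv ≈ 3740 m/s

v_e = Isp · g₀ = 407 × 9.80665 = 3991.3 m/s.
Using Δv = v_e ln(m₀/m_f): Δv = v_e · ln(m₀/m_f) = 3991.3 × ln(2.553) = 3991.3 × 0.9372 ≈ 3740.6 m/s.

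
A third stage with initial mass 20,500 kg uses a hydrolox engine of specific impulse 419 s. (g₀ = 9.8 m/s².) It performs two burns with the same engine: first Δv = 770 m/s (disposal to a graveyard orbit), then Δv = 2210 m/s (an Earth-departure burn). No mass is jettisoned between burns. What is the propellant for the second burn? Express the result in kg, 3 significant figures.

v_e = Isp · g₀ = 419 × 9.8 = 4106.2 m/s.
After the first burn: m = 20500 × exp(−770/4106.2) = 20500 × 0.82901 = 16,994.7 kg.
After the second burn: m = 16,994.7 × exp(−2210/4106.2) = 16,994.7 × 0.58379 = 9,921.34 kg.
Second-burn propellant = 16,994.7 − 9,921.34 = 7,073.36 kg.

propellant for the second burn ≈ 7070 kg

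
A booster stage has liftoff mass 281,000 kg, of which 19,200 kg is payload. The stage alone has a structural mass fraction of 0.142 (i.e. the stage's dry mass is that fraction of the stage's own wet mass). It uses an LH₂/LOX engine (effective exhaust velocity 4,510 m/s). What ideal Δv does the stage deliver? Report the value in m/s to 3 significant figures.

Stage wet mass = m₀ − payload = 281,000 − 19,200 = 261,800 kg.
Stage dry mass = ε × stage wet mass = 0.142 × 261,800 = 37,175.6 kg.
Burnout mass m_f = stage dry + payload = 37,175.6 + 19,200 = 56,375.6 kg.
Rocket equation: Δv = v_e · ln(281,000/56,375.6) = 4510.0 × ln(4.984) = 4510.0 × 1.6063 ≈ 7244 m/s.

Δv ≈ 7240 m/s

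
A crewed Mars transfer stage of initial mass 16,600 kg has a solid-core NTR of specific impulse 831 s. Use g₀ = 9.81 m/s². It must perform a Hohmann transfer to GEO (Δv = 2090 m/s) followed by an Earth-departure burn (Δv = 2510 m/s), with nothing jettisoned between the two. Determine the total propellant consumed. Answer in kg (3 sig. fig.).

v_e = Isp · g₀ = 831 × 9.81 = 8152.1 m/s.
After the first burn: m = 16600 × exp(−2090/8152.1) = 16600 × 0.77385 = 12,845.9 kg.
After the second burn: m = 12,845.9 × exp(−2510/8152.1) = 12,845.9 × 0.73499 = 9,441.61 kg.
Total propellant = m₀ − m_final = 16600 − 9,441.61 = 7,158.39 kg.

total propellant consumed ≈ 7160 kg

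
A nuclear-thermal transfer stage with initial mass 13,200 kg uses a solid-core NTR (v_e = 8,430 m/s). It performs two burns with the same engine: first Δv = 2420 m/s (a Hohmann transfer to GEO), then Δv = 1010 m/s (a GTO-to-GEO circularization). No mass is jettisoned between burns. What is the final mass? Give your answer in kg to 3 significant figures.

final mass ≈ 8790 kg

After the first burn: m = 13200 × exp(−2420/8430.0) = 13200 × 0.75046 = 9,906.07 kg.
After the second burn: m = 9,906.07 × exp(−1010/8430.0) = 9,906.07 × 0.88709 = 8,787.58 kg.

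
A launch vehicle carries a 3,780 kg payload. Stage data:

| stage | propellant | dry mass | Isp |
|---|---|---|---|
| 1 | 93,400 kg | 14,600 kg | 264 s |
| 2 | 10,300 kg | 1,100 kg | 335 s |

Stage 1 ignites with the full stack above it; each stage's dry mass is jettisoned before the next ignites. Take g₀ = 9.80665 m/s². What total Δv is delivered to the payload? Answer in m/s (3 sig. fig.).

Ignition mass of stage 1 = 93,400+14,600 + 10,300+1,100 + 3,780 = 123,180 kg.
Stage 1: m₀ = 123,180 kg, m_f = 123,180 − 93,400 = 29,780 kg; Δv = 264×9.80665×ln(4.136) = 2589.0×1.4198 ≈ 3676 m/s.
Stage 2: m₀ = 15,180 kg, m_f = 15,180 − 10,300 = 4,880 kg; Δv = 335×9.80665×ln(3.111) = 3285.2×1.1348 ≈ 3728 m/s.
Total Δv = 3676 + 3728 = 7404 m/s.

Δv ≈ 7400 m/s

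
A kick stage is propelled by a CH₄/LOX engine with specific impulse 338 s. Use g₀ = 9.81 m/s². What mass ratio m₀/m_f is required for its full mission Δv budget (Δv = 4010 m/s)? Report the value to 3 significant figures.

v_e = Isp · g₀ = 338 × 9.81 = 3315.8 m/s.
m₀/m_f = exp(Δv / v_e) = exp(4010 / 3315.8) = exp(1.2094) = 3.3514.

mass ratio ≈ 3.35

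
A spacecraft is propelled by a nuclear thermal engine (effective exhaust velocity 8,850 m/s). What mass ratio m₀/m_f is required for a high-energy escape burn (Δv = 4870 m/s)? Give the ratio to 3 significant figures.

m₀/m_f = exp(Δv / v_e) = exp(4870 / 8850.0) = exp(0.5503) = 1.7337.

mass ratio ≈ 1.73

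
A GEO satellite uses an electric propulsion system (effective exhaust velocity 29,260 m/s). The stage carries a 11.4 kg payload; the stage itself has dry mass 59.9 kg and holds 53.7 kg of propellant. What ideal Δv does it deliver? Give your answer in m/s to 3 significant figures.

Δv ≈ 16400 m/s

m₀ = payload + dry + propellant = 11.4 + 59.9 + 53.7 = 125 kg.
m_f = payload + dry = 11.4 + 59.9 = 71.3 kg.
Using Δv = v_e ln(m₀/m_f): Δv = v_e · ln(m₀/m_f) = 29260.0 × ln(1.753) = 29260.0 × 0.5614 ≈ 16427.1 m/s.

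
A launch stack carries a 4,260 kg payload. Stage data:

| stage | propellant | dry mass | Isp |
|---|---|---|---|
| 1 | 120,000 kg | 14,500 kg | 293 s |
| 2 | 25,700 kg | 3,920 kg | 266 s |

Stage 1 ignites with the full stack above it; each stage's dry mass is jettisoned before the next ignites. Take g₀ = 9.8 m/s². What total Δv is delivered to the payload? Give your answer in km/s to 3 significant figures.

Ignition mass of stage 1 = 120,000+14,500 + 25,700+3,920 + 4,260 = 168,380 kg.
Stage 1: m₀ = 168,380 kg, m_f = 168,380 − 120,000 = 48,380 kg; Δv = 293×9.8×ln(3.48) = 2871.4×1.2471 ≈ 3581 m/s.
Stage 2: m₀ = 33,880 kg, m_f = 33,880 − 25,700 = 8,180 kg; Δv = 266×9.8×ln(4.142) = 2606.8×1.4211 ≈ 3705 m/s.
Total Δv = 3581 + 3705 = 7286 m/s.

Δv ≈ 7.29 km/s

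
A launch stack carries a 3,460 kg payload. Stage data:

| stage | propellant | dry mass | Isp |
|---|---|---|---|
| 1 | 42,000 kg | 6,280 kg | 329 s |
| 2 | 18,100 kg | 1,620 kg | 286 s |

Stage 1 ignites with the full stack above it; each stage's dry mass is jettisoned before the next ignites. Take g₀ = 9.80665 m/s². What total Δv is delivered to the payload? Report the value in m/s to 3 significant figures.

Ignition mass of stage 1 = 42,000+6,280 + 18,100+1,620 + 3,460 = 71,460 kg.
Stage 1: m₀ = 71,460 kg, m_f = 71,460 − 42,000 = 29,460 kg; Δv = 329×9.80665×ln(2.426) = 3226.4×0.8861 ≈ 2859 m/s.
Stage 2: m₀ = 23,180 kg, m_f = 23,180 − 18,100 = 5,080 kg; Δv = 286×9.80665×ln(4.563) = 2804.7×1.5180 ≈ 4257 m/s.
Total Δv = 2859 + 4257 = 7116 m/s.

Δv ≈ 7120 m/s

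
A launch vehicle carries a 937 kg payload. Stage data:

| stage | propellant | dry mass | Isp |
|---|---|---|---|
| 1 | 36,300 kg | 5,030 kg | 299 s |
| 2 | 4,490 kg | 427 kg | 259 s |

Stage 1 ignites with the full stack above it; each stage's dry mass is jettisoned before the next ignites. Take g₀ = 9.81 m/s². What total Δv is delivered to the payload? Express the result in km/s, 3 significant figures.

Δv ≈ 8.00 km/s

Ignition mass of stage 1 = 36,300+5,030 + 4,490+427 + 937 = 47,184 kg.
Stage 1: m₀ = 47,184 kg, m_f = 47,184 − 36,300 = 10,884 kg; Δv = 299×9.81×ln(4.335) = 2933.2×1.4668 ≈ 4302 m/s.
Stage 2: m₀ = 5,854 kg, m_f = 5,854 − 4,490 = 1,364 kg; Δv = 259×9.81×ln(4.292) = 2540.8×1.4567 ≈ 3701 m/s.
Total Δv = 4302 + 3701 = 8003 m/s.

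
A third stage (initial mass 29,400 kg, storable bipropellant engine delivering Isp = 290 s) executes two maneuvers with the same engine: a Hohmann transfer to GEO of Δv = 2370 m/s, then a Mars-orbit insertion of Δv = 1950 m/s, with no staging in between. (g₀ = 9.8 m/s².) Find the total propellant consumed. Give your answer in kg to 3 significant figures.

v_e = Isp · g₀ = 290 × 9.8 = 2842.0 m/s.
After the first burn: m = 29400 × exp(−2370/2842.0) = 29400 × 0.43434 = 12,769.6 kg.
After the second burn: m = 12,769.6 × exp(−1950/2842.0) = 12,769.6 × 0.50352 = 6,429.75 kg.
Total propellant = m₀ − m_final = 29400 − 6,429.75 = 22,970.25 kg.

total propellant consumed ≈ 23000 kg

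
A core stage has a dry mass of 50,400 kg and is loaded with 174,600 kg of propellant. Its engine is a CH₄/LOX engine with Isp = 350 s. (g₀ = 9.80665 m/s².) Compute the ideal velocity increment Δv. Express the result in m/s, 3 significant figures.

Δv ≈ 5140 m/s

v_e = Isp · g₀ = 350 × 9.80665 = 3432.3 m/s.
m₀ = m_dry + m_prop = 50,400 + 174,600 = 225,000 kg.
Δv = v_e · ln(m₀/m_f) = 3432.3 × ln(4.464) = 3432.3 × 1.4961 ≈ 5135.1 m/s.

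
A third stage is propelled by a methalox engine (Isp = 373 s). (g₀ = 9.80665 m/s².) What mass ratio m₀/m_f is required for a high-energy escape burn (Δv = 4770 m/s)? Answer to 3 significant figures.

v_e = Isp · g₀ = 373 × 9.80665 = 3657.9 m/s.
m₀/m_f = exp(Δv / v_e) = exp(4770 / 3657.9) = exp(1.3040) = 3.6841.

mass ratio ≈ 3.68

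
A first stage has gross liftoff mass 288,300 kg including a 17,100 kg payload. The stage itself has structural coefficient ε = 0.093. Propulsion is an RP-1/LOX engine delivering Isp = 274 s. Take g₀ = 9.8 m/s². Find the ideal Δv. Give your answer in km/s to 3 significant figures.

Δv ≈ 5.15 km/s

Stage wet mass = m₀ − payload = 288,300 − 17,100 = 271,200 kg.
Stage dry mass = ε × stage wet mass = 0.093 × 271,200 = 25,221.6 kg.
Burnout mass m_f = stage dry + payload = 25,221.6 + 17,100 = 42,321.6 kg.
v_e = Isp · g₀ = 274 × 9.8 = 2685.2 m/s.
From the ideal rocket equation, Δv = v_e · ln(288,300/42,321.6) = 2685.2 × ln(6.812) = 2685.2 × 1.9187 ≈ 5152 m/s.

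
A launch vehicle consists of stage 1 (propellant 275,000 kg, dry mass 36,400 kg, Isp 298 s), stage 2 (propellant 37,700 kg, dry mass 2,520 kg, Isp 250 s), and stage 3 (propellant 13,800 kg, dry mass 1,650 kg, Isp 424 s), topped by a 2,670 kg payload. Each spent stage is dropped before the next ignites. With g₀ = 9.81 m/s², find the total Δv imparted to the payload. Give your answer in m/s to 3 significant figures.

Ignition mass of stage 1 = 275,000+36,400 + 37,700+2,520 + 13,800+1,650 + 2,670 = 369,740 kg.
Stage 1: m₀ = 369,740 kg, m_f = 369,740 − 275,000 = 94,740 kg; Δv = 298×9.81×ln(3.903) = 2923.4×1.3617 ≈ 3981 m/s.
Stage 2: m₀ = 58,340 kg, m_f = 58,340 − 37,700 = 20,640 kg; Δv = 250×9.81×ln(2.827) = 2452.5×1.0391 ≈ 2548 m/s.
Stage 3: m₀ = 18,120 kg, m_f = 18,120 − 13,800 = 4,320 kg; Δv = 424×9.81×ln(4.194) = 4159.4×1.4338 ≈ 5964 m/s.
Total Δv = 3981 + 2548 + 5964 = 12493 m/s.

Δv ≈ 12500 m/s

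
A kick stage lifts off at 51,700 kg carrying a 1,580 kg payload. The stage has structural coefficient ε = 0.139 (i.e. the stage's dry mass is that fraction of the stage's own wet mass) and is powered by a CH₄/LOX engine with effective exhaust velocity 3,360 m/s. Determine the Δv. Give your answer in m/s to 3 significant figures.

Δv ≈ 6050 m/s

Stage wet mass = m₀ − payload = 51,700 − 1,580 = 50,120 kg.
Stage dry mass = ε × stage wet mass = 0.139 × 50,120 = 6,966.68 kg.
Burnout mass m_f = stage dry + payload = 6,966.68 + 1,580 = 8,546.68 kg.
From the ideal rocket equation, Δv = v_e · ln(51,700/8,546.68) = 3360.0 × ln(6.049) = 3360.0 × 1.7999 ≈ 6048 m/s.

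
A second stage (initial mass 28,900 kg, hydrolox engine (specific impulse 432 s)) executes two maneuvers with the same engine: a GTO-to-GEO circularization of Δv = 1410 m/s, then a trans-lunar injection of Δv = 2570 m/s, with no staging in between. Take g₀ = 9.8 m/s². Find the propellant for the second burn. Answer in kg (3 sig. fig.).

propellant for the second burn ≈ 9430 kg

v_e = Isp · g₀ = 432 × 9.8 = 4233.6 m/s.
After the first burn: m = 28900 × exp(−1410/4233.6) = 28900 × 0.71673 = 20,713.5 kg.
After the second burn: m = 20,713.5 × exp(−2570/4233.6) = 20,713.5 × 0.54496 = 11,288 kg.
Second-burn propellant = 20,713.5 − 11,288 = 9,425.5 kg.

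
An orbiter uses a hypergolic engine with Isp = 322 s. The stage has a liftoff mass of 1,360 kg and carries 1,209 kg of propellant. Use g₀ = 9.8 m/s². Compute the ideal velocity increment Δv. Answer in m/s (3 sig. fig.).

v_e = Isp · g₀ = 322 × 9.8 = 3155.6 m/s.
m_f = m₀ − m_prop = 1,360 − 1,209 = 151 kg.
Δv = v_e · ln(m₀/m_f) = 3155.6 × ln(9.007) = 3155.6 × 2.1980 ≈ 6935.9 m/s.

Δv ≈ 6940 m/s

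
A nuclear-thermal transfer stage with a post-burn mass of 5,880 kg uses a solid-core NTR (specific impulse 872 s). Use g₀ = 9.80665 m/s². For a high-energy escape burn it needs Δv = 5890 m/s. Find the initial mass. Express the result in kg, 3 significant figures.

v_e = Isp · g₀ = 872 × 9.80665 = 8551.4 m/s.
By the Tsiolkovsky rocket equation, m₀/m_f = exp(Δv / v_e) = exp(5890 / 8551.4) = exp(0.6888) = 1.9913.
m₀ = m_f × 1.9913 = 5,880 × 1.9913 = 11,708.8 kg.

initial mass ≈ 11700 kg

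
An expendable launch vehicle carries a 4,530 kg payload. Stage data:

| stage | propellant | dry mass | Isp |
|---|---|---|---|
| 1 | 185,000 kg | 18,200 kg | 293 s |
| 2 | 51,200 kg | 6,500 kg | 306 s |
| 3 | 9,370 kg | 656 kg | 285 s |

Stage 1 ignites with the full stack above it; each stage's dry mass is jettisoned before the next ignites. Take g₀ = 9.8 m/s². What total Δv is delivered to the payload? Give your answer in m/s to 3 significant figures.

Δv ≈ 9780 m/s

Ignition mass of stage 1 = 185,000+18,200 + 51,200+6,500 + 9,370+656 + 4,530 = 275,456 kg.
Stage 1: m₀ = 275,456 kg, m_f = 275,456 − 185,000 = 90,456 kg; Δv = 293×9.8×ln(3.045) = 2871.4×1.1136 ≈ 3197 m/s.
Stage 2: m₀ = 72,256 kg, m_f = 72,256 − 51,200 = 21,056 kg; Δv = 306×9.8×ln(3.432) = 2998.8×1.2330 ≈ 3698 m/s.
Stage 3: m₀ = 14,556 kg, m_f = 14,556 − 9,370 = 5,186 kg; Δv = 285×9.8×ln(2.807) = 2793.0×1.0320 ≈ 2882 m/s.
Total Δv = 3197 + 3698 + 2882 = 9777 m/s.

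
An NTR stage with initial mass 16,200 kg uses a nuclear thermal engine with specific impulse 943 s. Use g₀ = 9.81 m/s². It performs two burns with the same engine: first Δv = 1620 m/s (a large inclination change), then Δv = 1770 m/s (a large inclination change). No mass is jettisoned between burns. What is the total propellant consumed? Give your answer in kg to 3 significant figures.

v_e = Isp · g₀ = 943 × 9.81 = 9250.8 m/s.
After the first burn: m = 16200 × exp(−1620/9250.8) = 16200 × 0.83936 = 13,597.6 kg.
After the second burn: m = 13,597.6 × exp(−1770/9250.8) = 13,597.6 × 0.82586 = 11,229.7 kg.
Total propellant = m₀ − m_final = 16200 − 11,229.7 = 4,970.3 kg.

total propellant consumed ≈ 4970 kg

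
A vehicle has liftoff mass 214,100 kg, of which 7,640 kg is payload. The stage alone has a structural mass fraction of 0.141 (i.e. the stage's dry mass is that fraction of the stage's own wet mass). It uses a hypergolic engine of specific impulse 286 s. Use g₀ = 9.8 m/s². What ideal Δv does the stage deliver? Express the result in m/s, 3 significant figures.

Δv ≈ 4940 m/s

Stage wet mass = m₀ − payload = 214,100 − 7,640 = 206,460 kg.
Stage dry mass = ε × stage wet mass = 0.141 × 206,460 = 29,110.9 kg.
Burnout mass m_f = stage dry + payload = 29,110.9 + 7,640 = 36,750.9 kg.
v_e = Isp · g₀ = 286 × 9.8 = 2802.8 m/s.
Rocket equation: Δv = v_e · ln(214,100/36,750.9) = 2802.8 × ln(5.826) = 2802.8 × 1.7623 ≈ 4939 m/s.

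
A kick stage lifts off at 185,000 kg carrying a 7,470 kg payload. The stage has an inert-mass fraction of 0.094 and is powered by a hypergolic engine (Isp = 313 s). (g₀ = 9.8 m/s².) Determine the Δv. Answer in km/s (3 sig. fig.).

Stage wet mass = m₀ − payload = 185,000 − 7,470 = 177,530 kg.
Stage dry mass = ε × stage wet mass = 0.094 × 177,530 = 16,687.8 kg.
Burnout mass m_f = stage dry + payload = 16,687.8 + 7,470 = 24,157.8 kg.
v_e = Isp · g₀ = 313 × 9.8 = 3067.4 m/s.
Using Δv = v_e ln(m₀/m_f): Δv = v_e · ln(185,000/24,157.8) = 3067.4 × ln(7.658) = 3067.4 × 2.0357 ≈ 6244 m/s.

Δv ≈ 6.24 km/s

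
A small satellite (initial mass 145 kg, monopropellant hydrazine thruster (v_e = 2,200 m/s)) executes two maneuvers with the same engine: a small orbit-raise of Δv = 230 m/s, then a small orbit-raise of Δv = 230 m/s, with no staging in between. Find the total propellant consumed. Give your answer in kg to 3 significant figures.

After the first burn: m = 145 × exp(−230/2200.0) = 145 × 0.90073 = 130.606 kg.
After the second burn: m = 130.606 × exp(−230/2200.0) = 130.606 × 0.90073 = 117.641 kg.
Total propellant = m₀ − m_final = 145 − 117.641 = 27.359 kg.

total propellant consumed ≈ 27.4 kg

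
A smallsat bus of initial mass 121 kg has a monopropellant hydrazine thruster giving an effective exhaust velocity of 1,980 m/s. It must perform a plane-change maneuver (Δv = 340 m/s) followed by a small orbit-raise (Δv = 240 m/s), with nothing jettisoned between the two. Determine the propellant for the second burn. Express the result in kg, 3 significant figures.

After the first burn: m = 121 × exp(−340/1980.0) = 121 × 0.84222 = 101.909 kg.
After the second burn: m = 101.909 × exp(−240/1980.0) = 101.909 × 0.88585 = 90.2761 kg.
Second-burn propellant = 101.909 − 90.2761 = 11.6329 kg.

propellant for the second burn ≈ 11.6 kg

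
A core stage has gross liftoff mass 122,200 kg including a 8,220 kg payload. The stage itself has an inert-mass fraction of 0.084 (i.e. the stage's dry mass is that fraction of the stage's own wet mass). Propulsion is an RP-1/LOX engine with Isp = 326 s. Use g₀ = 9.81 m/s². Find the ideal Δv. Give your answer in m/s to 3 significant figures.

Δv ≈ 6160 m/s

Stage wet mass = m₀ − payload = 122,200 − 8,220 = 113,980 kg.
Stage dry mass = ε × stage wet mass = 0.084 × 113,980 = 9,574.32 kg.
Burnout mass m_f = stage dry + payload = 9,574.32 + 8,220 = 17,794.32 kg.
v_e = Isp · g₀ = 326 × 9.81 = 3198.1 m/s.
Δv = v_e · ln(122,200/17,794.32) = 3198.1 × ln(6.867) = 3198.1 × 1.9268 ≈ 6162 m/s.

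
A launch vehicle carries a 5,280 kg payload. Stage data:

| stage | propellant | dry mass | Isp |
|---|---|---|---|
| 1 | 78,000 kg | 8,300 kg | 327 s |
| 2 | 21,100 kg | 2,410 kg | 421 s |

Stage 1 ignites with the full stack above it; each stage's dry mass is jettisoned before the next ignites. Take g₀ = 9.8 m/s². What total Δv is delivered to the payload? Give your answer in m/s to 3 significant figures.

Δv ≈ 9080 m/s

Ignition mass of stage 1 = 78,000+8,300 + 21,100+2,410 + 5,280 = 115,090 kg.
Stage 1: m₀ = 115,090 kg, m_f = 115,090 − 78,000 = 37,090 kg; Δv = 327×9.8×ln(3.103) = 3204.6×1.1324 ≈ 3629 m/s.
Stage 2: m₀ = 28,790 kg, m_f = 28,790 − 21,100 = 7,690 kg; Δv = 421×9.8×ln(3.744) = 4125.8×1.3201 ≈ 5446 m/s.
Total Δv = 3629 + 5446 = 9075 m/s.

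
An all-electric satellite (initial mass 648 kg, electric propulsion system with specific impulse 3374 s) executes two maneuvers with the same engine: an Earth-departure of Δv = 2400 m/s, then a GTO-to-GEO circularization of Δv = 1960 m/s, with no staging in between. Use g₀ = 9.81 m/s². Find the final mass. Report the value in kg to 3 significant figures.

final mass ≈ 568 kg

v_e = Isp · g₀ = 3374 × 9.81 = 33098.9 m/s.
After the first burn: m = 648 × exp(−2400/33098.9) = 648 × 0.93006 = 602.679 kg.
After the second burn: m = 602.679 × exp(−1960/33098.9) = 602.679 × 0.94250 = 568.025 kg.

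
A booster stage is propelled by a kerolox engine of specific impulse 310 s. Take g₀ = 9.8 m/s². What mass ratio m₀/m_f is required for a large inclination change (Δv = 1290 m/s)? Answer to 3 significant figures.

mass ratio ≈ 1.53

v_e = Isp · g₀ = 310 × 9.8 = 3038.0 m/s.
By the Tsiolkovsky rocket equation, m₀/m_f = exp(Δv / v_e) = exp(1290 / 3038.0) = exp(0.4246) = 1.5290.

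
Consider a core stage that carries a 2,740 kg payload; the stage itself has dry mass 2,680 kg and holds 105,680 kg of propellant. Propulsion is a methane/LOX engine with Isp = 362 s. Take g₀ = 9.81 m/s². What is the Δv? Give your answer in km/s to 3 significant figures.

v_e = Isp · g₀ = 362 × 9.81 = 3551.2 m/s.
m₀ = payload + dry + propellant = 2,740 + 2,680 + 105,680 = 111,100 kg.
m_f = payload + dry = 2,740 + 2,680 = 5,420 kg.
Δv = v_e · ln(m₀/m_f) = 3551.2 × ln(20.5) = 3551.2 × 3.0203 ≈ 10725.9 m/s.

Δv ≈ 10.7 km/s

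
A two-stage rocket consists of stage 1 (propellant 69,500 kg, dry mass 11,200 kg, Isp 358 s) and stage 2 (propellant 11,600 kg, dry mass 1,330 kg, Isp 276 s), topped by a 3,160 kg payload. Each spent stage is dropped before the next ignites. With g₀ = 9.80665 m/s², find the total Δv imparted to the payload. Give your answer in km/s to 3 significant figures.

Ignition mass of stage 1 = 69,500+11,200 + 11,600+1,330 + 3,160 = 96,790 kg.
Stage 1: m₀ = 96,790 kg, m_f = 96,790 − 69,500 = 27,290 kg; Δv = 358×9.80665×ln(3.547) = 3510.8×1.2660 ≈ 4445 m/s.
Stage 2: m₀ = 16,090 kg, m_f = 16,090 − 11,600 = 4,490 kg; Δv = 276×9.80665×ln(3.584) = 2706.6×1.2763 ≈ 3455 m/s.
Total Δv = 4445 + 3455 = 7900 m/s.

Δv ≈ 7.90 km/s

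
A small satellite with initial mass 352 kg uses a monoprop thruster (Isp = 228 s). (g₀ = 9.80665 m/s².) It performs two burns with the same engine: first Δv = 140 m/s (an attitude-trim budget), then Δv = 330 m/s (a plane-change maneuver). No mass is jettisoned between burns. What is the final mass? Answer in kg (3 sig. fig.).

final mass ≈ 285 kg

v_e = Isp · g₀ = 228 × 9.80665 = 2235.9 m/s.
After the first burn: m = 352 × exp(−140/2235.9) = 352 × 0.93931 = 330.637 kg.
After the second burn: m = 330.637 × exp(−330/2235.9) = 330.637 × 0.86278 = 285.267 kg.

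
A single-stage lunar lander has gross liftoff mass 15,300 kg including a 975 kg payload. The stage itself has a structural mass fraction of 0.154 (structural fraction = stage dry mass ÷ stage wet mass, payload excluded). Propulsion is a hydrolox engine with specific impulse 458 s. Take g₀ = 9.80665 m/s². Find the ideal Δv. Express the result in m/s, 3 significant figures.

Δv ≈ 7050 m/s

Stage wet mass = m₀ − payload = 15,300 − 975 = 14,325 kg.
Stage dry mass = ε × stage wet mass = 0.154 × 14,325 = 2,206.05 kg.
Burnout mass m_f = stage dry + payload = 2,206.05 + 975 = 3,181.05 kg.
v_e = Isp · g₀ = 458 × 9.80665 = 4491.4 m/s.
Δv = v_e · ln(15,300/3,181.05) = 4491.4 × ln(4.81) = 4491.4 × 1.5706 ≈ 7054 m/s.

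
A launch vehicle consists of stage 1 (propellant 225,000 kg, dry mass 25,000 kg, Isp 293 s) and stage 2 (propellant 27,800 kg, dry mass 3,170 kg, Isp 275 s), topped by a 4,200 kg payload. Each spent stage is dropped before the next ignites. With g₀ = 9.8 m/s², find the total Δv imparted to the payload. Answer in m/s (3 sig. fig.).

Ignition mass of stage 1 = 225,000+25,000 + 27,800+3,170 + 4,200 = 285,170 kg.
Stage 1: m₀ = 285,170 kg, m_f = 285,170 − 225,000 = 60,170 kg; Δv = 293×9.8×ln(4.739) = 2871.4×1.5559 ≈ 4468 m/s.
Stage 2: m₀ = 35,170 kg, m_f = 35,170 − 27,800 = 7,370 kg; Δv = 275×9.8×ln(4.772) = 2695.0×1.5628 ≈ 4212 m/s.
Total Δv = 4468 + 4212 = 8680 m/s.

Δv ≈ 8680 m/s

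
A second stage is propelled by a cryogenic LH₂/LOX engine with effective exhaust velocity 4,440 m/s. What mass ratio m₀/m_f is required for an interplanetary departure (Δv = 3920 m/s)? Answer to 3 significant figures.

mass ratio ≈ 2.42

Using Δv = v_e ln(m₀/m_f): m₀/m_f = exp(Δv / v_e) = exp(3920 / 4440.0) = exp(0.8829) = 2.4179.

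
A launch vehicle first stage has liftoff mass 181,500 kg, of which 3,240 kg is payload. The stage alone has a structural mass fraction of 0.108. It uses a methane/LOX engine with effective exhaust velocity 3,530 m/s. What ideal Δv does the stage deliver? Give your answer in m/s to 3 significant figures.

Stage wet mass = m₀ − payload = 181,500 − 3,240 = 178,260 kg.
Stage dry mass = ε × stage wet mass = 0.108 × 178,260 = 19,252.1 kg.
Burnout mass m_f = stage dry + payload = 19,252.1 + 3,240 = 22,492.1 kg.
Δv = v_e · ln(181,500/22,492.1) = 3530.0 × ln(8.069) = 3530.0 × 2.0881 ≈ 7371 m/s.

Δv ≈ 7370 m/s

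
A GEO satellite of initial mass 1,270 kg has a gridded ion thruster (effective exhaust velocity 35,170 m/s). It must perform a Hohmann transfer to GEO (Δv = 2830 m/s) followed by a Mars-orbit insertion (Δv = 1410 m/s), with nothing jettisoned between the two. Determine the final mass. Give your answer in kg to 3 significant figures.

After the first burn: m = 1270 × exp(−2830/35170.0) = 1270 × 0.92269 = 1,171.82 kg.
After the second burn: m = 1,171.82 × exp(−1410/35170.0) = 1,171.82 × 0.96070 = 1,125.77 kg.

final mass ≈ 1130 kg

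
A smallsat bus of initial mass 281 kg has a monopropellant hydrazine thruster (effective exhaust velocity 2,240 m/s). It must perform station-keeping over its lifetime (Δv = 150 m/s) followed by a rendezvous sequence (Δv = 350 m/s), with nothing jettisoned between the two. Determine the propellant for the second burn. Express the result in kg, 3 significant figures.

propellant for the second burn ≈ 38.0 kg

After the first burn: m = 281 × exp(−150/2240.0) = 281 × 0.93523 = 262.8 kg.
After the second burn: m = 262.8 × exp(−350/2240.0) = 262.8 × 0.85535 = 224.786 kg.
Second-burn propellant = 262.8 − 224.786 = 38.014 kg.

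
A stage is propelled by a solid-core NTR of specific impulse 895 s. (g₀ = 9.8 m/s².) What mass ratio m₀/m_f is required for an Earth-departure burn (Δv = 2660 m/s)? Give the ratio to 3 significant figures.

v_e = Isp · g₀ = 895 × 9.8 = 8771.0 m/s.
Rocket equation: m₀/m_f = exp(Δv / v_e) = exp(2660 / 8771.0) = exp(0.3033) = 1.3543.

mass ratio ≈ 1.35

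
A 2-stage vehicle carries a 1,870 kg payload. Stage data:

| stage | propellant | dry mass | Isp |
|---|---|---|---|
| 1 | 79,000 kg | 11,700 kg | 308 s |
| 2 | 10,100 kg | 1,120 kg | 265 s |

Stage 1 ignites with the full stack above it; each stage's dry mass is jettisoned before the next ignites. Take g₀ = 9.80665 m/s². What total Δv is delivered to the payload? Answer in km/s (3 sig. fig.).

Δv ≈ 8.16 km/s

Ignition mass of stage 1 = 79,000+11,700 + 10,100+1,120 + 1,870 = 103,790 kg.
Stage 1: m₀ = 103,790 kg, m_f = 103,790 − 79,000 = 24,790 kg; Δv = 308×9.80665×ln(4.187) = 3020.4×1.4319 ≈ 4325 m/s.
Stage 2: m₀ = 13,090 kg, m_f = 13,090 − 10,100 = 2,990 kg; Δv = 265×9.80665×ln(4.378) = 2598.8×1.4766 ≈ 3837 m/s.
Total Δv = 4325 + 3837 = 8162 m/s.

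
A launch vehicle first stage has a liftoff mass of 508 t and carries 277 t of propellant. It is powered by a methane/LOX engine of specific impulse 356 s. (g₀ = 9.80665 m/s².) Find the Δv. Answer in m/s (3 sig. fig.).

Δv ≈ 2750 m/s

v_e = Isp · g₀ = 356 × 9.80665 = 3491.2 m/s.
m_f = m₀ − m_prop = 508 − 277 = 231 t.
Δv = v_e · ln(m₀/m_f) = 3491.2 × ln(2.199) = 3491.2 × 0.7881 ≈ 2751.3 m/s.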